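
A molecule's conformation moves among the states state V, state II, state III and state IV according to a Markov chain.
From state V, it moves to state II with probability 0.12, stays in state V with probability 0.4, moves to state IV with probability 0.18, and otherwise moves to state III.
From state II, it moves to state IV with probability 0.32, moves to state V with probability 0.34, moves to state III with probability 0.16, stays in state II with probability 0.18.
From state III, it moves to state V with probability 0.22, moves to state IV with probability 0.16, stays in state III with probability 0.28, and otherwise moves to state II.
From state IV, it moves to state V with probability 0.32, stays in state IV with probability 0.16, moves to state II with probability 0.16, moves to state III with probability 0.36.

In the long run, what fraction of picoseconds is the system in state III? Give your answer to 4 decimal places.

0.2782

Let the stationary distribution be π with π = πP and π_1 + π_2 + π_3 + π_4 = 1.
π_1 = 0.4·π_1 + 0.34·π_2 + 0.22·π_3 + 0.32·π_4
π_2 = 0.12·π_1 + 0.18·π_2 + 0.34·π_3 + 0.16·π_4
π_3 = 0.3·π_1 + 0.16·π_2 + 0.28·π_3 + 0.36·π_4
Solving with the normalization constraint gives π = (0.3220, 0.2012, 0.2782, 0.1986).
So the stationary probability of state III is 0.2782.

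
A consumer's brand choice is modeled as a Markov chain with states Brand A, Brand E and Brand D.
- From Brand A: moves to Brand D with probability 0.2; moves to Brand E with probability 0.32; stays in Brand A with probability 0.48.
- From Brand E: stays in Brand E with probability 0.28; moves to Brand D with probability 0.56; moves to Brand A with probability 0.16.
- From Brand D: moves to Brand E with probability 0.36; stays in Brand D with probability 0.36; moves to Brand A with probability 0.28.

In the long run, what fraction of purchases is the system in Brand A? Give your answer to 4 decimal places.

Let the stationary distribution be π with π = πP and π_1 + π_2 + π_3 = 1.
π_1 = 0.48·π_1 + 0.16·π_2 + 0.28·π_3
π_2 = 0.32·π_1 + 0.28·π_2 + 0.36·π_3
Solving with the normalization constraint gives π = (0.3017, 0.3222, 0.3762).
So the stationary probability of Brand A is 0.3017.

0.3017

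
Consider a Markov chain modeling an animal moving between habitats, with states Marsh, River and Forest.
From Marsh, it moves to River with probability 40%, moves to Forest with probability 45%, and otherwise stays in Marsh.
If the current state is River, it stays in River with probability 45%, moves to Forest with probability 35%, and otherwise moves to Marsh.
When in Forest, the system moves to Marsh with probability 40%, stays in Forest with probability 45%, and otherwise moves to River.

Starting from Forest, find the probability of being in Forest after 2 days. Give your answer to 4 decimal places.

0.4350

Sum over the intermediate state after 1 day:
P = P(Forest→Marsh)·P(Marsh→Forest) + P(Forest→River)·P(River→Forest) + P(Forest→Forest)·P(Forest→Forest)
  = 0.4×0.45 + 0.15×0.35 + 0.45×0.45
  = 0.1800 + 0.0525 + 0.2025 = 0.4350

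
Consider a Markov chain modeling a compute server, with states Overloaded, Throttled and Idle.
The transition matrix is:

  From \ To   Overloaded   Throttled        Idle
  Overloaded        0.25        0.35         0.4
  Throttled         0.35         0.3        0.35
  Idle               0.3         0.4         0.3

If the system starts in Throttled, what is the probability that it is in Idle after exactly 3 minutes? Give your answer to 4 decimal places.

0.3474

Propagate the distribution vector 3 minutes from Throttled.
After 0 minutes: (0.0000, 1.0000, 0.0000)
After 1 minute: (0.3500, 0.3000, 0.3500)
After 2 minutes: (0.2975, 0.3525, 0.3500)
After 3 minutes: (0.3028, 0.3499, 0.3474)
P(in Idle after 3 minutes) = 0.3474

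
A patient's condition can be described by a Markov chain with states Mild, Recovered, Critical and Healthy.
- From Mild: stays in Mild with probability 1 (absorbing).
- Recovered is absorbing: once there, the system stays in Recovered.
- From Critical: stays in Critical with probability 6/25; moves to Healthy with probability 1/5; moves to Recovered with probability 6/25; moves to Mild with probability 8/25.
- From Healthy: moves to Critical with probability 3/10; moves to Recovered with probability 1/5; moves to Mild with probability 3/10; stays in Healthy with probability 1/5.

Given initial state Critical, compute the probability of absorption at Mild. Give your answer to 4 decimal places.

Let h(s) be the probability of absorption at Mild starting from transient state s. Then h(Mild) = 1 and h(Recovered) = 0. By first-step analysis:
h(Critical) = 0.32·1 + 0.24·0 + 0.24·h(Critical) + 0.2·h(Healthy)
h(Healthy) = 0.3·1 + 0.2·0 + 0.3·h(Critical) + 0.2·h(Healthy)
Solving: h(Critical) = 0.5766, h(Healthy) = 0.5912.
Starting from Critical, the probability is 0.5766.

0.5766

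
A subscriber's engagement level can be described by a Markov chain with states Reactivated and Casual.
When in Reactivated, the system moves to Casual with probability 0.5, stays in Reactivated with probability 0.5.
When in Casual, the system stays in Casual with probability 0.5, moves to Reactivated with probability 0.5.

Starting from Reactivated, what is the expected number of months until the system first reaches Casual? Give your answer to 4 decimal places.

Let t(s) be the expected number of months to first reach Casual from state s, with t(Casual) = 0. Conditioning on the first month:
t(Reactivated) = 1 + 0.5·t(Reactivated)
Solving: t(Reactivated) = 2.0000.
Expected months from Reactivated to Casual: 2.0000.

2.0000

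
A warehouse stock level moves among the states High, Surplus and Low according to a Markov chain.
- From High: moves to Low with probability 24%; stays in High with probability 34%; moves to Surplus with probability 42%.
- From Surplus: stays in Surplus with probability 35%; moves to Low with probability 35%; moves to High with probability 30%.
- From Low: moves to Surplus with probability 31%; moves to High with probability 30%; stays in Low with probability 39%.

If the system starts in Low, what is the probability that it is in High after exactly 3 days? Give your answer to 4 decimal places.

Propagate the distribution vector 3 days from Low.
After 0 days: (0.0000, 0.0000, 1.0000)
After 1 day: (0.3000, 0.3100, 0.3900)
After 2 days: (0.3120, 0.3554, 0.3326)
After 3 days: (0.3125, 0.3585, 0.3290)
P(in High after 3 days) = 0.3125

0.3125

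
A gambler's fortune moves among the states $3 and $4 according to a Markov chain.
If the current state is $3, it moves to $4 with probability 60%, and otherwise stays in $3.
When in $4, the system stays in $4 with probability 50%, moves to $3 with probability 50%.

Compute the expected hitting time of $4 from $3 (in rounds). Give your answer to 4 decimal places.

1.6667

Let t(s) be the expected number of rounds to first reach $4 from state s, with t($4) = 0. Conditioning on the first round:
t($3) = 1 + 0.4·t($3)
Solving: t($3) = 1.6667.
Expected rounds from $3 to $4: 1.6667.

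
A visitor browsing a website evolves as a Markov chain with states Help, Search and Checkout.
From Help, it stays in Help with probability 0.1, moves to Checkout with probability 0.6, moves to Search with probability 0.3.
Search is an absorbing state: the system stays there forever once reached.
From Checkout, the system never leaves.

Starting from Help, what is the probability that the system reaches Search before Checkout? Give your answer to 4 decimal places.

0.3333

Let h(s) be the probability of absorption at Search starting from transient state s. Then h(Search) = 1 and h(Checkout) = 0. By first-step analysis:
h(Help) = 0.1·h(Help) + 0.3·1 + 0.6·0
Solving: h(Help) = 0.3333.
Starting from Help, the probability is 0.3333.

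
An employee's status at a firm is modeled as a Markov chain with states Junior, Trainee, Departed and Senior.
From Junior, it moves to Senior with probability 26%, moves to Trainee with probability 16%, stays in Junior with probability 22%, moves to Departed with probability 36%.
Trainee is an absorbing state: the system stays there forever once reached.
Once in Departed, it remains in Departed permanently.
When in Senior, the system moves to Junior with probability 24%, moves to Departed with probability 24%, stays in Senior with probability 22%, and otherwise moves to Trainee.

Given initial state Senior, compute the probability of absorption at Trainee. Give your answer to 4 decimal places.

0.4989

Let h(s) be the probability of absorption at Trainee starting from transient state s. Then h(Trainee) = 1 and h(Departed) = 0. By first-step analysis:
h(Junior) = 0.22·h(Junior) + 0.16·1 + 0.36·0 + 0.26·h(Senior)
h(Senior) = 0.24·h(Junior) + 0.3·1 + 0.24·0 + 0.22·h(Senior)
Solving: h(Junior) = 0.3714, h(Senior) = 0.4989.
Starting from Senior, the probability is 0.4989.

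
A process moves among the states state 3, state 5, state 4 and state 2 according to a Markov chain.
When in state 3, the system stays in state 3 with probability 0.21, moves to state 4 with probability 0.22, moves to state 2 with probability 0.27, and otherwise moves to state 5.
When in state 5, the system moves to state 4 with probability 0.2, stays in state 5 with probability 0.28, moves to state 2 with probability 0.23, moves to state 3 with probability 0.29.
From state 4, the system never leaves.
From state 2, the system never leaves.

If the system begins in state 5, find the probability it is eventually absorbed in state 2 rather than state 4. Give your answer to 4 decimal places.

0.5396

Let h(s) be the probability of absorption at state 2 starting from transient state s. Then h(state 2) = 1 and h(state 4) = 0. By first-step analysis:
h(state 3) = 0.21·h(state 3) + 0.3·h(state 5) + 0.22·0 + 0.27·1
h(state 5) = 0.29·h(state 3) + 0.28·h(state 5) + 0.2·0 + 0.23·1
Solving: h(state 3) = 0.5467, h(state 5) = 0.5396.
Starting from state 5, the probability is 0.5396.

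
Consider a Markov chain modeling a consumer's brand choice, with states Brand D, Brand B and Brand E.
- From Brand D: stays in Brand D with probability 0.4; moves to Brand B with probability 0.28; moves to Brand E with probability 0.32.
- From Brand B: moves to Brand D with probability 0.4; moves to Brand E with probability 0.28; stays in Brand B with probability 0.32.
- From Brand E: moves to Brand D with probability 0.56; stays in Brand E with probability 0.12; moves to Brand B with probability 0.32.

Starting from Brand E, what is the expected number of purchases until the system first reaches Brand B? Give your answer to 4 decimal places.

Let t(s) be the expected number of purchases to first reach Brand B from state s, with t(Brand B) = 0. Conditioning on the first purchase:
t(Brand D) = 1 + 0.4·t(Brand D) + 0.32·t(Brand E)
t(Brand E) = 1 + 0.56·t(Brand D) + 0.12·t(Brand E)
Solving: t(Brand D) = 3.4404, t(Brand E) = 3.3257.
Expected purchases from Brand E to Brand B: 3.3257.

3.3257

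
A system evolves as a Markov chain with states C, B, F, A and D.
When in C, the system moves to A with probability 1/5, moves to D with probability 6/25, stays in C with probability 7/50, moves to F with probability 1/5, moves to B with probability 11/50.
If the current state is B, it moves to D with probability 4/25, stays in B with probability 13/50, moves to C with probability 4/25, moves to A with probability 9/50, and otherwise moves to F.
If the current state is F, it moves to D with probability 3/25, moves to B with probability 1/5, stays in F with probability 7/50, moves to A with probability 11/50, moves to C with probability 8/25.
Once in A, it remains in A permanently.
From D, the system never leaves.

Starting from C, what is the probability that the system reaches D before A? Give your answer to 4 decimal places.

0.4986

Let h(s) be the probability of absorption at D starting from transient state s. Then h(D) = 1 and h(A) = 0. By first-step analysis:
h(C) = 0.14·h(C) + 0.22·h(B) + 0.2·h(F) + 0.2·0 + 0.24·1
h(B) = 0.16·h(C) + 0.26·h(B) + 0.24·h(F) + 0.18·0 + 0.16·1
h(F) = 0.32·h(C) + 0.2·h(B) + 0.14·h(F) + 0.22·0 + 0.12·1
Solving: h(C) = 0.4986, h(B) = 0.4645, h(F) = 0.4331.
Starting from C, the probability is 0.4986.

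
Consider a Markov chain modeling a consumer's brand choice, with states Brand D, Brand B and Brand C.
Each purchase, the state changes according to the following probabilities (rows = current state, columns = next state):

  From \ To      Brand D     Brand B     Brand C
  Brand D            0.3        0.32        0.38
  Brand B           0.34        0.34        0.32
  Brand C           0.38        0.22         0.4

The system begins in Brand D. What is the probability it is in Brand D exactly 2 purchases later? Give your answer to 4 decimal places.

0.3432

Sum over the intermediate state after 1 purchase:
P = P(Brand D→Brand D)·P(Brand D→Brand D) + P(Brand D→Brand B)·P(Brand B→Brand D) + P(Brand D→Brand C)·P(Brand C→Brand D)
  = 0.3×0.3 + 0.32×0.34 + 0.38×0.38
  = 0.0900 + 0.1088 + 0.1444 = 0.3432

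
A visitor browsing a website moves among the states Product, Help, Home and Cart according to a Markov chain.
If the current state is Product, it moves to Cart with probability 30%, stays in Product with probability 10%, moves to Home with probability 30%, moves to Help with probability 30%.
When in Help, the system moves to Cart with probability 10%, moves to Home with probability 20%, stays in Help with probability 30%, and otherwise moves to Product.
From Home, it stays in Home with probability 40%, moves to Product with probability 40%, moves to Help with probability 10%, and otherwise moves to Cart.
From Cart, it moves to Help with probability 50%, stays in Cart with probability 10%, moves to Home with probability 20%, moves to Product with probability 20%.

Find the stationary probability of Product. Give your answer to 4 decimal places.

0.2836

Let the stationary distribution be π with π = πP and π_1 + π_2 + π_3 + π_4 = 1.
π_1 = 0.1·π_1 + 0.4·π_2 + 0.4·π_3 + 0.2·π_4
π_2 = 0.3·π_1 + 0.3·π_2 + 0.1·π_3 + 0.5·π_4
π_3 = 0.3·π_1 + 0.2·π_2 + 0.4·π_3 + 0.2·π_4
Solving with the normalization constraint gives π = (0.2836, 0.2743, 0.2854, 0.1567).
So the stationary probability of Product is 0.2836.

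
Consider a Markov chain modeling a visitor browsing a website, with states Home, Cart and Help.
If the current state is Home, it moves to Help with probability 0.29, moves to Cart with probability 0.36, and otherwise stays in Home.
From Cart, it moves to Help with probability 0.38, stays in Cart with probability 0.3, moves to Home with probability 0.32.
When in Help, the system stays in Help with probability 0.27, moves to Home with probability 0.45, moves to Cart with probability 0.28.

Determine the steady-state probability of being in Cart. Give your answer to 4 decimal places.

Let the stationary distribution be π with π = πP and π_1 + π_2 + π_3 = 1.
π_1 = 0.35·π_1 + 0.32·π_2 + 0.45·π_3
π_2 = 0.36·π_1 + 0.3·π_2 + 0.28·π_3
Solving with the normalization constraint gives π = (0.3717, 0.3161, 0.3122).
So the stationary probability of Cart is 0.3161.

0.3161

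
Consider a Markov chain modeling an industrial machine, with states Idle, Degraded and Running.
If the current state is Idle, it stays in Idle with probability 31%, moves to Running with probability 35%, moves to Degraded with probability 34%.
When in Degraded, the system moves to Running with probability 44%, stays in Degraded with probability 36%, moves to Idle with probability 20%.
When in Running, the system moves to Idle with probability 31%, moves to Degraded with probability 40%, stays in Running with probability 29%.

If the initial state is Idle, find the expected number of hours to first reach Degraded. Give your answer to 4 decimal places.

2.7792

Let t(s) be the expected number of hours to first reach Degraded from state s, with t(Degraded) = 0. Conditioning on the first hour:
t(Idle) = 1 + 0.31·t(Idle) + 0.35·t(Running)
t(Running) = 1 + 0.31·t(Idle) + 0.29·t(Running)
Solving: t(Idle) = 2.7792, t(Running) = 2.6219.
Expected hours from Idle to Degraded: 2.7792.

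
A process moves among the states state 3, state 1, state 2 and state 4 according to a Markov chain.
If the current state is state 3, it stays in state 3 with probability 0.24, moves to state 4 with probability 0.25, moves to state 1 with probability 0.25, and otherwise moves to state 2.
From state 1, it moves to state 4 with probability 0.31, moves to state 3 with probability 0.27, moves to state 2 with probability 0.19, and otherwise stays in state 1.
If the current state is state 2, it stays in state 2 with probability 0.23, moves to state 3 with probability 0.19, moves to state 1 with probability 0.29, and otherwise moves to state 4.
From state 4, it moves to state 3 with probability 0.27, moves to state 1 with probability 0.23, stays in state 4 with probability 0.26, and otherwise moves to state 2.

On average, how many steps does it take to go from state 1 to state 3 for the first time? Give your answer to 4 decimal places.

Let t(s) be the expected number of steps to first reach state 3 from state s, with t(state 3) = 0. Conditioning on the first step:
t(state 1) = 1 + 0.23·t(state 1) + 0.19·t(state 2) + 0.31·t(state 4)
t(state 2) = 1 + 0.29·t(state 1) + 0.23·t(state 2) + 0.29·t(state 4)
t(state 4) = 1 + 0.23·t(state 1) + 0.24·t(state 2) + 0.26·t(state 4)
Solving: t(state 1) = 3.9533, t(state 2) = 4.2824, t(state 4) = 3.9690.
Expected steps from state 1 to state 3: 3.9533.

3.9533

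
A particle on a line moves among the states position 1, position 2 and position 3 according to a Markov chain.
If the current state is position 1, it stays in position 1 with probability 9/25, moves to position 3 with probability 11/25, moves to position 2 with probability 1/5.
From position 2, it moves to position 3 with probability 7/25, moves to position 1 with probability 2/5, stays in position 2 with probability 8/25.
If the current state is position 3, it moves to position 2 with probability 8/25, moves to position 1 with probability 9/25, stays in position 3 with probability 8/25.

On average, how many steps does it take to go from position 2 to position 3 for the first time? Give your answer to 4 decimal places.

2.9279

Let t(s) be the expected number of steps to first reach position 3 from state s, with t(position 3) = 0. Conditioning on the first step:
t(position 1) = 1 + 0.36·t(position 1) + 0.2·t(position 2)
t(position 2) = 1 + 0.4·t(position 1) + 0.32·t(position 2)
Solving: t(position 1) = 2.4775, t(position 2) = 2.9279.
Expected steps from position 2 to position 3: 2.9279.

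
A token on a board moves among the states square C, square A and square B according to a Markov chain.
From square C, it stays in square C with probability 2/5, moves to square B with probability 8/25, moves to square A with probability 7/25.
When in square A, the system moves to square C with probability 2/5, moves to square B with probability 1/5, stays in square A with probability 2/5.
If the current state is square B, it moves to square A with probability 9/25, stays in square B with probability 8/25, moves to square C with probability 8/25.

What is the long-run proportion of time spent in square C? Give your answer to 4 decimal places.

Let the stationary distribution be π with π = πP and π_1 + π_2 + π_3 = 1.
π_1 = 0.4·π_1 + 0.4·π_2 + 0.32·π_3
π_2 = 0.28·π_1 + 0.4·π_2 + 0.36·π_3
Solving with the normalization constraint gives π = (0.3777, 0.3435, 0.2788).
So the stationary probability of square C is 0.3777.

0.3777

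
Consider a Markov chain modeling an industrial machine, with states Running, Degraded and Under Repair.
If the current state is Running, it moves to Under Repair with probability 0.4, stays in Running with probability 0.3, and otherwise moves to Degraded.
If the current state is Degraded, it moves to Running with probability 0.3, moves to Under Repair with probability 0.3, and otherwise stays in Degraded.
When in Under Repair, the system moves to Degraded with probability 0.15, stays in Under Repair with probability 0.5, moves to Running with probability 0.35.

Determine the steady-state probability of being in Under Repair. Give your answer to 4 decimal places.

Let the stationary distribution be π with π = πP and π_1 + π_2 + π_3 = 1.
π_1 = 0.3·π_1 + 0.3·π_2 + 0.35·π_3
π_2 = 0.3·π_1 + 0.4·π_2 + 0.15·π_3
Solving with the normalization constraint gives π = (0.3208, 0.2642, 0.4151).
So the stationary probability of Under Repair is 0.4151.

0.4151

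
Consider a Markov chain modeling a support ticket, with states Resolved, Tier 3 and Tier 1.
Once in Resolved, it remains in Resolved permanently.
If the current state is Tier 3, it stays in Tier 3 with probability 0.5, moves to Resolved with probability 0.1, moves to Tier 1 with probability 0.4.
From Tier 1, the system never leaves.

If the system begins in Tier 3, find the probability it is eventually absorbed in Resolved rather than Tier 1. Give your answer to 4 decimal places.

0.2000

Let h(s) be the probability of absorption at Resolved starting from transient state s. Then h(Resolved) = 1 and h(Tier 1) = 0. By first-step analysis:
h(Tier 3) = 0.1·1 + 0.5·h(Tier 3) + 0.4·0
Solving: h(Tier 3) = 0.2000.
Starting from Tier 3, the probability is 0.2000.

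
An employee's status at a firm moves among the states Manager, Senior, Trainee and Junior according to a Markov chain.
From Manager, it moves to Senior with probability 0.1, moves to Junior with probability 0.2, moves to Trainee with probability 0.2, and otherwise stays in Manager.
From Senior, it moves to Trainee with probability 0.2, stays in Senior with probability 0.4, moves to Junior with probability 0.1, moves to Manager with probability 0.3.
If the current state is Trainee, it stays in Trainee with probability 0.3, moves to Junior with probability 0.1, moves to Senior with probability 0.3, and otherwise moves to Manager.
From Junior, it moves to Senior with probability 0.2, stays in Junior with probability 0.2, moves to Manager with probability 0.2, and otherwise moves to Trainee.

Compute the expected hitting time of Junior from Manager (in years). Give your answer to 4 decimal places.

Let t(s) be the expected number of years to first reach Junior from state s, with t(Junior) = 0. Conditioning on the first year:
t(Manager) = 1 + 0.5·t(Manager) + 0.1·t(Senior) + 0.2·t(Trainee)
t(Senior) = 1 + 0.3·t(Manager) + 0.4·t(Senior) + 0.2·t(Trainee)
t(Trainee) = 1 + 0.3·t(Manager) + 0.3·t(Senior) + 0.3·t(Trainee)
Solving: t(Manager) = 6.3636, t(Senior) = 7.2727, t(Trainee) = 7.2727.
Expected years from Manager to Junior: 6.3636.

6.3636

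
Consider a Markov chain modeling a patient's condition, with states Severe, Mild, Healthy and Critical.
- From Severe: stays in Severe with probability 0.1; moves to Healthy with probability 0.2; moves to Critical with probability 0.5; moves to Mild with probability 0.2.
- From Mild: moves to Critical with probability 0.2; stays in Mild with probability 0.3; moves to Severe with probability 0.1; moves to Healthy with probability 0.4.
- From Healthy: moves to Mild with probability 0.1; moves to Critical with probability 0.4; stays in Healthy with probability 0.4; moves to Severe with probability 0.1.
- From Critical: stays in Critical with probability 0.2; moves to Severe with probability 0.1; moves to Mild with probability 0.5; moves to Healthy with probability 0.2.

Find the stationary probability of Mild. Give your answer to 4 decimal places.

0.2846

Let the stationary distribution be π with π = πP and π_1 + π_2 + π_3 + π_4 = 1.
π_1 = 0.1·π_1 + 0.1·π_2 + 0.1·π_3 + 0.1·π_4
π_2 = 0.2·π_1 + 0.3·π_2 + 0.1·π_3 + 0.5·π_4
π_3 = 0.2·π_1 + 0.4·π_2 + 0.4·π_3 + 0.2·π_4
Solving with the normalization constraint gives π = (0.1000, 0.2846, 0.3212, 0.2942).
So the stationary probability of Mild is 0.2846.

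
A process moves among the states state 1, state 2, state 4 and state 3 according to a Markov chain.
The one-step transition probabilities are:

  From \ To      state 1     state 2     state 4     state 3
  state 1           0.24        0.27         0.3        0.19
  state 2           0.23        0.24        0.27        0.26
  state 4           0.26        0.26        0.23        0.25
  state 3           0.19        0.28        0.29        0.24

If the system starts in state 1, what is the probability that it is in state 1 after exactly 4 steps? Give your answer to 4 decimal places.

0.2310

Propagate the distribution vector 4 steps from state 1.
After 0 steps: (1.0000, 0.0000, 0.0000, 0.0000)
After 1 step: (0.2400, 0.2700, 0.3000, 0.1900)
After 2 steps: (0.2338, 0.2608, 0.2690, 0.2364)
After 3 steps: (0.2310, 0.2619, 0.2710, 0.2362)
After 4 steps: (0.2310, 0.2618, 0.2708, 0.2364)
P(in state 1 after 4 steps) = 0.2310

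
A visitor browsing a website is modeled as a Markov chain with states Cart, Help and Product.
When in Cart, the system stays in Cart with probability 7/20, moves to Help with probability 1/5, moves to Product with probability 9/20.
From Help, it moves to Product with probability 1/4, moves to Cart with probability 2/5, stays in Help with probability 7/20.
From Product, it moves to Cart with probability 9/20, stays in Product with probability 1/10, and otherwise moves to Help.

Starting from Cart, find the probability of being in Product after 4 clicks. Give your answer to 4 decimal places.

0.2845

Propagate the distribution vector 4 clicks from Cart.
After 0 clicks: (1.0000, 0.0000, 0.0000)
After 1 click: (0.3500, 0.2000, 0.4500)
After 2 clicks: (0.4050, 0.3425, 0.2525)
After 3 clicks: (0.3924, 0.3145, 0.2931)
After 4 clicks: (0.3950, 0.3205, 0.2845)
P(in Product after 4 clicks) = 0.2845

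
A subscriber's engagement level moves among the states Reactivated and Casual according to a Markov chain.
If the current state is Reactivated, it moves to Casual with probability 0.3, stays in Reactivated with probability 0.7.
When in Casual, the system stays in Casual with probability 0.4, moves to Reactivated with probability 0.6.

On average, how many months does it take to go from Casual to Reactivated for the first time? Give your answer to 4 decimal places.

1.6667

Let t(s) be the expected number of months to first reach Reactivated from state s, with t(Reactivated) = 0. Conditioning on the first month:
t(Casual) = 1 + 0.4·t(Casual)
Solving: t(Casual) = 1.6667.
Expected months from Casual to Reactivated: 1.6667.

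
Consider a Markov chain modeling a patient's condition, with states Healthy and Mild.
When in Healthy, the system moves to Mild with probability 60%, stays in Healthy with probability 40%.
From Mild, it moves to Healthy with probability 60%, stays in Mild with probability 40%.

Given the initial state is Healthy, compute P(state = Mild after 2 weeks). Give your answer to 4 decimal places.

0.4800

Sum over the intermediate state after 1 week:
P = P(Healthy→Healthy)·P(Healthy→Mild) + P(Healthy→Mild)·P(Mild→Mild)
  = 0.4×0.6 + 0.6×0.4
  = 0.2400 + 0.2400 = 0.4800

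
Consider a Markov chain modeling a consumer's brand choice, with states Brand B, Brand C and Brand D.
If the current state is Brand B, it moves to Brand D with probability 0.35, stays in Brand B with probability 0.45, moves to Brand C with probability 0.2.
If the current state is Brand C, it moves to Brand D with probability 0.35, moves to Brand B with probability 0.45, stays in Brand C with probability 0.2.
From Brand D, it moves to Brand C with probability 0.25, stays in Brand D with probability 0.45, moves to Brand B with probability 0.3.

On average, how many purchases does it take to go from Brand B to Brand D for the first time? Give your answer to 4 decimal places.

2.8571

Let t(s) be the expected number of purchases to first reach Brand D from state s, with t(Brand D) = 0. Conditioning on the first purchase:
t(Brand B) = 1 + 0.45·t(Brand B) + 0.2·t(Brand C)
t(Brand C) = 1 + 0.45·t(Brand B) + 0.2·t(Brand C)
Solving: t(Brand B) = 2.8571, t(Brand C) = 2.8571.
Expected purchases from Brand B to Brand D: 2.8571.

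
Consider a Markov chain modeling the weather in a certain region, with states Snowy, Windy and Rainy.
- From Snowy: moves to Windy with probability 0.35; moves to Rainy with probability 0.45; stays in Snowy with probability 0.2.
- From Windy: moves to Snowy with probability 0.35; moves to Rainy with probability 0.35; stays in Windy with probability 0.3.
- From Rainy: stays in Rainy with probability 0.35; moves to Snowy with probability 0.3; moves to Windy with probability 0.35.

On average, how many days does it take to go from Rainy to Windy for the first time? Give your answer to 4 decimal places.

Let t(s) be the expected number of days to first reach Windy from state s, with t(Windy) = 0. Conditioning on the first day:
t(Snowy) = 1 + 0.2·t(Snowy) + 0.45·t(Rainy)
t(Rainy) = 1 + 0.3·t(Snowy) + 0.35·t(Rainy)
Solving: t(Snowy) = 2.8571, t(Rainy) = 2.8571.
Expected days from Rainy to Windy: 2.8571.

2.8571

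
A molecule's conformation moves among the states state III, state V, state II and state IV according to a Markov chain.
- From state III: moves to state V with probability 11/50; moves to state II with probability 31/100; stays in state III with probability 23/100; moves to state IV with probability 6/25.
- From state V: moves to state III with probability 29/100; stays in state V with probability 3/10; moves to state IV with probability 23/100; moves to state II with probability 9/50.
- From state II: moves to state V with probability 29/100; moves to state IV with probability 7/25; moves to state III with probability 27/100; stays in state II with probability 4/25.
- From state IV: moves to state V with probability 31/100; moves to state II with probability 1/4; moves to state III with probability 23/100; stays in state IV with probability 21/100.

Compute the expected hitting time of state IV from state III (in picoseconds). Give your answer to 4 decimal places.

4.0479

Let t(s) be the expected number of picoseconds to first reach state IV from state s, with t(state IV) = 0. Conditioning on the first picosecond:
t(state III) = 1 + 0.23·t(state III) + 0.22·t(state V) + 0.31·t(state II)
t(state V) = 1 + 0.29·t(state III) + 0.3·t(state V) + 0.18·t(state II)
t(state II) = 1 + 0.27·t(state III) + 0.29·t(state V) + 0.16·t(state II)
Solving: t(state III) = 4.0479, t(state V) = 4.1112, t(state II) = 3.9109.
Expected picoseconds from state III to state IV: 4.0479.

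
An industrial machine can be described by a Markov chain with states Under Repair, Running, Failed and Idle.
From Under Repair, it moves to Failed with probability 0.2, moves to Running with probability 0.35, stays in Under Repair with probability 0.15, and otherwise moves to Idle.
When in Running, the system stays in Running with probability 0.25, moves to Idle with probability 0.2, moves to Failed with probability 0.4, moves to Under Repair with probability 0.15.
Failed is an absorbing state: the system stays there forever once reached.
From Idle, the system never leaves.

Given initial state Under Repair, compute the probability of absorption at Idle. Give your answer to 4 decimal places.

Let h(s) be the probability of absorption at Idle starting from transient state s. Then h(Idle) = 1 and h(Failed) = 0. By first-step analysis:
h(Under Repair) = 0.15·h(Under Repair) + 0.35·h(Running) + 0.2·0 + 0.3·1
h(Running) = 0.15·h(Under Repair) + 0.25·h(Running) + 0.4·0 + 0.2·1
Solving: h(Under Repair) = 0.5043, h(Running) = 0.3675.
Starting from Under Repair, the probability is 0.5043.

0.5043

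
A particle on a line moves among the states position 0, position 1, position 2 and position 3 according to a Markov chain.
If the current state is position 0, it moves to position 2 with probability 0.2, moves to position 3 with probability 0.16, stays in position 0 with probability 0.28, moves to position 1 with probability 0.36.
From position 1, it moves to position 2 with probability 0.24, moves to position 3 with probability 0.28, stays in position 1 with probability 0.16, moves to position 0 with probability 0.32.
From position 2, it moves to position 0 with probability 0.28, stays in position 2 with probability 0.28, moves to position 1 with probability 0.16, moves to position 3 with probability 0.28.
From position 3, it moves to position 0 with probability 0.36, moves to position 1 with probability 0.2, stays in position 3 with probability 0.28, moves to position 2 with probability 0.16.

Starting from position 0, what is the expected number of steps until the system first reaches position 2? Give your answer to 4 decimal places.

4.9485

Let t(s) be the expected number of steps to first reach position 2 from state s, with t(position 2) = 0. Conditioning on the first step:
t(position 0) = 1 + 0.28·t(position 0) + 0.36·t(position 1) + 0.16·t(position 3)
t(position 1) = 1 + 0.32·t(position 0) + 0.16·t(position 1) + 0.28·t(position 3)
t(position 3) = 1 + 0.36·t(position 0) + 0.2·t(position 1) + 0.28·t(position 3)
Solving: t(position 0) = 4.9485, t(position 1) = 4.8085, t(position 3) = 5.1988.
Expected steps from position 0 to position 2: 4.9485.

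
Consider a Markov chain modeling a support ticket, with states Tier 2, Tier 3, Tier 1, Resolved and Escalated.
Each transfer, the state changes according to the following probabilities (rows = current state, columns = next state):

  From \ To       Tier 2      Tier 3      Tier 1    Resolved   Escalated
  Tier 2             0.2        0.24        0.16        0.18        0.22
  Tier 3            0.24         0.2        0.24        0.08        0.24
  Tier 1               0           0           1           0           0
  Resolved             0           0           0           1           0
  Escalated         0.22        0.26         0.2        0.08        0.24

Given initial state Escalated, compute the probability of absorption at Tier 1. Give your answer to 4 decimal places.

0.6631

Let h(s) be the probability of absorption at Tier 1 starting from transient state s. Then h(Tier 1) = 1 and h(Resolved) = 0. By first-step analysis:
h(Tier 2) = 0.2·h(Tier 2) + 0.24·h(Tier 3) + 0.16·1 + 0.18·0 + 0.22·h(Escalated)
h(Tier 3) = 0.24·h(Tier 2) + 0.2·h(Tier 3) + 0.24·1 + 0.08·0 + 0.24·h(Escalated)
h(Escalated) = 0.22·h(Tier 2) + 0.26·h(Tier 3) + 0.2·1 + 0.08·0 + 0.24·h(Escalated)
Solving: h(Tier 2) = 0.5846, h(Tier 3) = 0.6743, h(Escalated) = 0.6631.
Starting from Escalated, the probability is 0.6631.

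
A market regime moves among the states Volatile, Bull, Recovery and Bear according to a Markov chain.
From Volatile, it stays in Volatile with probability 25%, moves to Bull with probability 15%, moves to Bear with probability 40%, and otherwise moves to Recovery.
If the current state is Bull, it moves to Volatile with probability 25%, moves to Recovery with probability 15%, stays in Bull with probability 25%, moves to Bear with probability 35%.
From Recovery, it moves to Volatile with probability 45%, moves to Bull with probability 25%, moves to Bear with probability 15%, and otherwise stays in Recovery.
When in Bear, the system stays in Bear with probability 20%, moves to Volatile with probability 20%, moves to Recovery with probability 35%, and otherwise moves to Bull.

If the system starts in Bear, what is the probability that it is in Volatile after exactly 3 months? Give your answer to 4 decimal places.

0.2770

Propagate the distribution vector 3 months from Bear.
After 0 months: (0.0000, 0.0000, 0.0000, 1.0000)
After 1 month: (0.2000, 0.2500, 0.3500, 0.2000)
After 2 months: (0.3100, 0.2300, 0.2000, 0.2600)
After 3 months: (0.2770, 0.2190, 0.2175, 0.2865)
P(in Volatile after 3 months) = 0.2770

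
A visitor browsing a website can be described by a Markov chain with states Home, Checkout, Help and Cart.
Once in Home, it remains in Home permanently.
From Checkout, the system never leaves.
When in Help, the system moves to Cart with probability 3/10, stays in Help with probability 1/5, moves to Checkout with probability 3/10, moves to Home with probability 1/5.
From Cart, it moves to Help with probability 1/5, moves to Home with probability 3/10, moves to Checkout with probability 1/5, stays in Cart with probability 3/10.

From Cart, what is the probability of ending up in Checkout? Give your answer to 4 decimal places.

0.4400

Let h(s) be the probability of absorption at Checkout starting from transient state s. Then h(Checkout) = 1 and h(Home) = 0. By first-step analysis:
h(Help) = 0.2·0 + 0.3·1 + 0.2·h(Help) + 0.3·h(Cart)
h(Cart) = 0.3·0 + 0.2·1 + 0.2·h(Help) + 0.3·h(Cart)
Solving: h(Help) = 0.5400, h(Cart) = 0.4400.
Starting from Cart, the probability is 0.4400.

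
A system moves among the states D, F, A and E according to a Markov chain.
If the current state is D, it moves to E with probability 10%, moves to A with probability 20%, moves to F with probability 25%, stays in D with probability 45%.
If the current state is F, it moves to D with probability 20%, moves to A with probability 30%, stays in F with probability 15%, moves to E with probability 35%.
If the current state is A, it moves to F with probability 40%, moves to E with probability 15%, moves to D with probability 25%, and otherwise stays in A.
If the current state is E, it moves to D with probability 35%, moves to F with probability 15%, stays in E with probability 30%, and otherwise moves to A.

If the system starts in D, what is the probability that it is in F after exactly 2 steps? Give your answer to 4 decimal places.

0.2450

Propagate the distribution vector 2 steps from D.
After 0 steps: (1.0000, 0.0000, 0.0000, 0.0000)
After 1 step: (0.4500, 0.2500, 0.2000, 0.1000)
After 2 steps: (0.3375, 0.2450, 0.2250, 0.1925)
P(in F after 2 steps) = 0.2450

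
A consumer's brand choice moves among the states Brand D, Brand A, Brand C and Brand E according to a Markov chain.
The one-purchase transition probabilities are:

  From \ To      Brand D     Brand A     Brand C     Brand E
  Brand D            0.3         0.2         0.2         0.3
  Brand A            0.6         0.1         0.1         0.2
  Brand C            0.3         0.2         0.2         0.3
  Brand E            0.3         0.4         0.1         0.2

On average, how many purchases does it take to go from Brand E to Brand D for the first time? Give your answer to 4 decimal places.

Let t(s) be the expected number of purchases to first reach Brand D from state s, with t(Brand D) = 0. Conditioning on the first purchase:
t(Brand A) = 1 + 0.1·t(Brand A) + 0.1·t(Brand C) + 0.2·t(Brand E)
t(Brand C) = 1 + 0.2·t(Brand A) + 0.2·t(Brand C) + 0.3·t(Brand E)
t(Brand E) = 1 + 0.4·t(Brand A) + 0.1·t(Brand C) + 0.2·t(Brand E)
Solving: t(Brand A) = 1.9868, t(Brand C) = 2.7152, t(Brand E) = 2.5828.
Expected purchases from Brand E to Brand D: 2.5828.

2.5828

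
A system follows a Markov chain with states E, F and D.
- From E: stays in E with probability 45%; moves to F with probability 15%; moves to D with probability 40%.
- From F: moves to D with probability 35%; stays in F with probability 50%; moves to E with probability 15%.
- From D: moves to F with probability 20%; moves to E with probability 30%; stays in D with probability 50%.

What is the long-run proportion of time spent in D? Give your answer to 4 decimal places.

0.4298

Let the stationary distribution be π with π = πP and π_1 + π_2 + π_3 = 1.
π_1 = 0.45·π_1 + 0.15·π_2 + 0.3·π_3
π_2 = 0.15·π_1 + 0.5·π_2 + 0.2·π_3
Solving with the normalization constraint gives π = (0.3064, 0.2638, 0.4298).
So the stationary probability of D is 0.4298.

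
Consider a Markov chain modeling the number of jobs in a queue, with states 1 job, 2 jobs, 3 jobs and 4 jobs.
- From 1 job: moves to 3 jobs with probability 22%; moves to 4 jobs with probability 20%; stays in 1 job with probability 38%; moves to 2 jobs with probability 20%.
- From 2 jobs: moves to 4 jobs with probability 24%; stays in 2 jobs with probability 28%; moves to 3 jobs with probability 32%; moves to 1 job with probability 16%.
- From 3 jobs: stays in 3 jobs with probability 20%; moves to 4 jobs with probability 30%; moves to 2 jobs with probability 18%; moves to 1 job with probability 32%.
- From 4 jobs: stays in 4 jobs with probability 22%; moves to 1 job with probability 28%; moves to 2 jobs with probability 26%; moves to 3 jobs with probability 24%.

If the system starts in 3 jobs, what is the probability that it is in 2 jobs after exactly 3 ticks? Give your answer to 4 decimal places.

0.2275

Propagate the distribution vector 3 ticks from 3 jobs.
After 0 ticks: (0.0000, 0.0000, 1.0000, 0.0000)
After 1 tick: (0.3200, 0.1800, 0.2000, 0.3000)
After 2 ticks: (0.2984, 0.2284, 0.2400, 0.2332)
After 3 ticks: (0.2920, 0.2275, 0.2427, 0.2378)
P(in 2 jobs after 3 ticks) = 0.2275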